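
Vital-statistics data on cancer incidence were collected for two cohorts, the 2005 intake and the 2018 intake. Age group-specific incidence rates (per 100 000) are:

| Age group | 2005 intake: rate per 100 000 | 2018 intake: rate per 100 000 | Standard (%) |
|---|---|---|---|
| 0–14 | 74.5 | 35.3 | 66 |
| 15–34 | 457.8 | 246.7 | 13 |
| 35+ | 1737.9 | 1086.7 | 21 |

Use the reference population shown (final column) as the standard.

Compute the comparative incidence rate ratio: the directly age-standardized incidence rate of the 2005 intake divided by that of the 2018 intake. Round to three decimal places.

Standard weights: 0.66, 0.13, 0.21.
The 2005 intake: 0.6600×74.5 + 0.1300×457.8 + 0.2100×1737.9 = 473.6430 per 100 000.
The 2018 intake: 0.6600×35.3 + 0.1300×246.7 + 0.2100×1086.7 = 283.5760 per 100 000.
Ratio = 473.6430 ÷ 283.5760 = 1.67025.

1.670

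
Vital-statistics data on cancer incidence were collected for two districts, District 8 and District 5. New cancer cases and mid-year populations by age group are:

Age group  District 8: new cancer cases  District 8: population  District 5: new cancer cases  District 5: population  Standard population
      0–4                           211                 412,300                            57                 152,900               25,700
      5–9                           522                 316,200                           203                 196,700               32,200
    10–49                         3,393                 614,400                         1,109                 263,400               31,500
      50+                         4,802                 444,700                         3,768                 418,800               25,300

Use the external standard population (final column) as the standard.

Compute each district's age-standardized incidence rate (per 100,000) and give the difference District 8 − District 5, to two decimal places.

96.25

Age-specific rates per 100,000 for District 8: 51.18, 165.09, 552.25, 1079.83.
For District 5: 37.28, 103.20, 421.03, 899.71.
Standard total = 114,700; weights = 0.2241, 0.2807, 0.2746, 0.2206.
District 8: 0.2241×51.18 + 0.2807×165.09 + 0.2746×552.25 + 0.2206×1079.83 = 447.6583 per 100,000.
District 5: 0.2241×37.28 + 0.2807×103.20 + 0.2746×421.03 + 0.2206×899.71 = 351.4079 per 100,000.
Difference = 447.6583 − 351.4079 = 96.2504.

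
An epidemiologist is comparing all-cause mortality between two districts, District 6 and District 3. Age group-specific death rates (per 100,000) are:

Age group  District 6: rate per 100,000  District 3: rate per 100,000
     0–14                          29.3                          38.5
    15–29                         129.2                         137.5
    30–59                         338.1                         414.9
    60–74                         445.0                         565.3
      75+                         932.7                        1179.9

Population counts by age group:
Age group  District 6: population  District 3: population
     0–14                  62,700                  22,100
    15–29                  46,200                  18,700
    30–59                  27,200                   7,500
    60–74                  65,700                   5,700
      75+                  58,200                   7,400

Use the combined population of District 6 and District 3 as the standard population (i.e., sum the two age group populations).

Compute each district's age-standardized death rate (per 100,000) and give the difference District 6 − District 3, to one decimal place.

Combined standard total = 321,400; weights = 0.2638, 0.2019, 0.1080, 0.2222, 0.2041.
District 6: 0.2638×29.3 + 0.2019×129.2 + 0.1080×338.1 + 0.2222×445.0 + 0.2041×932.7 = 359.5517 per 100,000.
District 3: 0.2638×38.5 + 0.2019×137.5 + 0.1080×414.9 + 0.2222×565.3 + 0.2041×1179.9 = 449.1271 per 100,000.
Difference = 359.5517 − 449.1271 = -89.5754.

-89.6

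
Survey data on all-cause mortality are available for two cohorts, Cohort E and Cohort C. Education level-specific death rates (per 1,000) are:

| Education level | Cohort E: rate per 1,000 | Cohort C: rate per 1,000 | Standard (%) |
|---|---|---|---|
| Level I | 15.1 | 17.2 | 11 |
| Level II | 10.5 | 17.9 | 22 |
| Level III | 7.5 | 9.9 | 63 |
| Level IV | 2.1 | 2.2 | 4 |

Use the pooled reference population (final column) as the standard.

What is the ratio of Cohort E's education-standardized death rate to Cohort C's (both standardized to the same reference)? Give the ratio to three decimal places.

0.722

Standard weights: 0.11, 0.22, 0.63, 0.04.
Cohort E: 0.1100×15.1 + 0.2200×10.5 + 0.6300×7.5 + 0.0400×2.1 = 8.7800 per 1,000.
Cohort C: 0.1100×17.2 + 0.2200×17.9 + 0.6300×9.9 + 0.0400×2.2 = 12.1550 per 1,000.
Ratio = 8.7800 ÷ 12.1550 = 0.72234.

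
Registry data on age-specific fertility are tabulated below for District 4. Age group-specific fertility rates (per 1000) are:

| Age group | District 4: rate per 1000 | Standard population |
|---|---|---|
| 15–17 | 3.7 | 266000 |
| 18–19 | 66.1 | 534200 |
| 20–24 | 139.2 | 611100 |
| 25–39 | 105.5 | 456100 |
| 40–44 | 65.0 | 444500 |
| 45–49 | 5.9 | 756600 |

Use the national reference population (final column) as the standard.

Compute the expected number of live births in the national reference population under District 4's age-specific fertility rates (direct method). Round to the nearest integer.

Expected live births = Σ (standard pop × age-specific rate ÷ 1000)
= 266000×3.7/1000 + 534200×66.1/1000 + 611100×139.2/1000 + 456100×105.5/1000 + 444500×65.0/1000 + 756600×5.9/1000
= 984.20 + 35310.62 + 85065.12 + 48118.55 + 28892.50 + 4463.94 = 202834.93.

202835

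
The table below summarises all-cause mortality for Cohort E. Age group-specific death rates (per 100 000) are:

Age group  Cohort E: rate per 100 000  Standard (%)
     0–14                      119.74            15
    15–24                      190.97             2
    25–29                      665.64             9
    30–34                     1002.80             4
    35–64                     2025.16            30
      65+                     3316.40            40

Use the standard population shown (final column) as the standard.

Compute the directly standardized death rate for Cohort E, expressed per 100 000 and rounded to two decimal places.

Standard weights: 0.15, 0.02, 0.09, 0.04, 0.30, 0.40.
Standardized rate: 0.1500×119.74 + 0.0200×190.97 + 0.0900×665.64 + 0.0400×1002.80 + 0.3000×2025.16 + 0.4000×3316.40 = 2055.9080 per 100 000.

2055.91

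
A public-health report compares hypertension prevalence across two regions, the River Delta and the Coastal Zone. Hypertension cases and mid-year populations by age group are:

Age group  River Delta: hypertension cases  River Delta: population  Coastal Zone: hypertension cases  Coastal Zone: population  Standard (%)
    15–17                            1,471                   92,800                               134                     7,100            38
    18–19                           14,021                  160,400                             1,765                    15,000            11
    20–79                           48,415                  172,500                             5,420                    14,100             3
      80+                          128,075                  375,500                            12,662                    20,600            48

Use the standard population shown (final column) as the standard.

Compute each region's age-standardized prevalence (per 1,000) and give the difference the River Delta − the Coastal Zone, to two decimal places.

Age-specific rates per 1,000 for the River Delta: 15.851, 87.413, 280.667, 341.079.
For the Coastal Zone: 18.873, 117.667, 384.397, 614.660.
Standard weights: 0.38, 0.11, 0.03, 0.48.
The River Delta: 0.3800×15.851 + 0.1100×87.413 + 0.0300×280.667 + 0.4800×341.079 = 187.7766 per 1,000.
The Coastal Zone: 0.3800×18.873 + 0.1100×117.667 + 0.0300×384.397 + 0.4800×614.660 = 326.6840 per 1,000.
Difference = 187.7766 − 326.6840 = -138.9074.

-138.91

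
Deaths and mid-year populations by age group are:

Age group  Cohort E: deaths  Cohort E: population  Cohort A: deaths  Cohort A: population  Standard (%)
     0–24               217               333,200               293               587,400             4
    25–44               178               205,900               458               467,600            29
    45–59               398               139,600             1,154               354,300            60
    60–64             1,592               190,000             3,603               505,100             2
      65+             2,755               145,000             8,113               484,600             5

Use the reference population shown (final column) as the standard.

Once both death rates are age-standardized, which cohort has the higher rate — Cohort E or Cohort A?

Cohort A

Age-specific rates per 100,000 for Cohort E: 65.13, 86.45, 285.10, 837.89, 1900.00.
For Cohort A: 49.88, 97.95, 325.71, 713.32, 1674.16.
Standard weights: 0.04, 0.29, 0.60, 0.02, 0.05.
Cohort E: 0.0400×65.13 + 0.2900×86.45 + 0.6000×285.10 + 0.0200×837.89 + 0.0500×1900.00 = 310.4935 per 100,000.
Cohort A: 0.0400×49.88 + 0.2900×97.95 + 0.6000×325.71 + 0.0200×713.32 + 0.0500×1674.16 = 323.8022 per 100,000.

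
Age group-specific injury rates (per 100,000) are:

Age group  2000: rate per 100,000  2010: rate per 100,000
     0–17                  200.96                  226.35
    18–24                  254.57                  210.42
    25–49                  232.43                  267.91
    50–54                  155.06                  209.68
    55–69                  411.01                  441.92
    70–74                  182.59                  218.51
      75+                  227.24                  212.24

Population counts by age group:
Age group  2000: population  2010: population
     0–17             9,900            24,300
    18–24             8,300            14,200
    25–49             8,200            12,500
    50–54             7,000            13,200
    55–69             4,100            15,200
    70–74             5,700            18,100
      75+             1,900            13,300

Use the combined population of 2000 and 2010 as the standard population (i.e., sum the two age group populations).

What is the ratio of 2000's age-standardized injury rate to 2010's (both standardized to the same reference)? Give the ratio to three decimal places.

0.925

Combined standard total = 155,900; weights = 0.2194, 0.1443, 0.1328, 0.1296, 0.1238, 0.1527, 0.0975.
2000: 0.2194×200.96 + 0.1443×254.57 + 0.1328×232.43 + 0.1296×155.06 + 0.1238×411.01 + 0.1527×182.59 + 0.0975×227.24 = 232.6899 per 100,000.
2010: 0.2194×226.35 + 0.1443×210.42 + 0.1328×267.91 + 0.1296×209.68 + 0.1238×441.92 + 0.1527×218.51 + 0.0975×212.24 = 251.5236 per 100,000.
Ratio = 232.6899 ÷ 251.5236 = 0.92512.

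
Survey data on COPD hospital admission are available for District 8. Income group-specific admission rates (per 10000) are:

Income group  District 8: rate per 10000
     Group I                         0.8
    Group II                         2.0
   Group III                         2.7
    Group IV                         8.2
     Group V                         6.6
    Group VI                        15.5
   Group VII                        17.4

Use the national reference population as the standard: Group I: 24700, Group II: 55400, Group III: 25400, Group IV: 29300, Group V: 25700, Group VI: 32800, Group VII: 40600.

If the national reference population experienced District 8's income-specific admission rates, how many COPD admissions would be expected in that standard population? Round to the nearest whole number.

182

Expected COPD admissions = Σ (standard pop × income-specific rate ÷ 10000)
= 24700×0.8/10000 + 55400×2.0/10000 + 25400×2.7/10000 + 29300×8.2/10000 + 25700×6.6/10000 + 32800×15.5/10000 + 40600×17.4/10000
= 1.98 + 11.08 + 6.86 + 24.03 + 16.96 + 50.84 + 70.64 = 182.39.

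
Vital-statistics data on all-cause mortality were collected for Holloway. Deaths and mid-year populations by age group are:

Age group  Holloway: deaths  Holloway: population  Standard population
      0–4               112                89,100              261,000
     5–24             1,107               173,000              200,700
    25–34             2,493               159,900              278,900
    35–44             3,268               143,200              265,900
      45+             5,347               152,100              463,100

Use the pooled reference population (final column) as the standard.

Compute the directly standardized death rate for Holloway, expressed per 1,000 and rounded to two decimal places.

19.26

Age-specific rates per 1,000 for Holloway: 1.257, 6.399, 15.591, 22.821, 35.155.
Standard total = 1,469,600; weights = 0.1776, 0.1366, 0.1898, 0.1809, 0.3151.
Standardized rate: 0.1776×1.257 + 0.1366×6.399 + 0.1898×15.591 + 0.1809×22.821 + 0.3151×35.155 = 19.2630 per 1,000.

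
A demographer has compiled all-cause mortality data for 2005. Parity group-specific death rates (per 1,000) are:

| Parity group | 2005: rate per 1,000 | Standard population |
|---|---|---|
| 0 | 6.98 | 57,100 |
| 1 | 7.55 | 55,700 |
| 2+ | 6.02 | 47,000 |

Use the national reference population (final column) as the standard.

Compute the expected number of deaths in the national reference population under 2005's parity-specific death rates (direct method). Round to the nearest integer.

Expected deaths = Σ (standard pop × parity-specific rate ÷ 1,000)
= 57,100×6.98/1,000 + 55,700×7.55/1,000 + 47,000×6.02/1,000
= 398.56 + 420.54 + 282.94 = 1102.03.

1102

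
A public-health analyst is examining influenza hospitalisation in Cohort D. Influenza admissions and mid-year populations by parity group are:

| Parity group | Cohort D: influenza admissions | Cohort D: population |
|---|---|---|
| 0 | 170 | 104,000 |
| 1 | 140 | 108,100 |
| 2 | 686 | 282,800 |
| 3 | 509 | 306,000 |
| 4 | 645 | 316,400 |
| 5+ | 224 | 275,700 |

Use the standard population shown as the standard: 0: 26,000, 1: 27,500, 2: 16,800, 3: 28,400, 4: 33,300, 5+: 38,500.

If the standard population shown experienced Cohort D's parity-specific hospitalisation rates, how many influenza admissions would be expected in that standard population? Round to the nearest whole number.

Parity-specific rates per 100,000 for Cohort D: 163.46, 129.51, 242.57, 166.34, 203.86, 81.25.
Expected influenza admissions = Σ (standard pop × parity-specific rate ÷ 100,000)
= 26,000×163.46/100,000 + 27,500×129.51/100,000 + 16,800×242.57/100,000 + 28,400×166.34/100,000 + 33,300×203.86/100,000 + 38,500×81.25/100,000
= 42.50 + 35.62 + 40.75 + 47.24 + 67.88 + 31.28 = 265.27.

265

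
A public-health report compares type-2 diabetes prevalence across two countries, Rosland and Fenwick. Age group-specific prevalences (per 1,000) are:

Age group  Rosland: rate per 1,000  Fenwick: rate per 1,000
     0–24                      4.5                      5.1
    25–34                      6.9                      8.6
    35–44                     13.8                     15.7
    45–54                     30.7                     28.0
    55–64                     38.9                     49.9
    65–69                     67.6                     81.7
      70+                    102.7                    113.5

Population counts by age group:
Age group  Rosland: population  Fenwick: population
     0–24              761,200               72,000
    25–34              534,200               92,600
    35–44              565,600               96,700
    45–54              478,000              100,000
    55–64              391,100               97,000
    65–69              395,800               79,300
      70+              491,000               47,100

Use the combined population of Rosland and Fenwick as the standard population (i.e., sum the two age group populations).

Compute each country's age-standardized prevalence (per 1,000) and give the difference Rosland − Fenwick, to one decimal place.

-4.6

Combined standard total = 4,201,600; weights = 0.1983, 0.1492, 0.1576, 0.1376, 0.1162, 0.1131, 0.1281.
Rosland: 0.1983×4.5 + 0.1492×6.9 + 0.1576×13.8 + 0.1376×30.7 + 0.1162×38.9 + 0.1131×67.6 + 0.1281×102.7 = 33.6361 per 1,000.
Fenwick: 0.1983×5.1 + 0.1492×8.6 + 0.1576×15.7 + 0.1376×28.0 + 0.1162×49.9 + 0.1131×81.7 + 0.1281×113.5 = 38.1921 per 1,000.
Difference = 33.6361 − 38.1921 = -4.5561.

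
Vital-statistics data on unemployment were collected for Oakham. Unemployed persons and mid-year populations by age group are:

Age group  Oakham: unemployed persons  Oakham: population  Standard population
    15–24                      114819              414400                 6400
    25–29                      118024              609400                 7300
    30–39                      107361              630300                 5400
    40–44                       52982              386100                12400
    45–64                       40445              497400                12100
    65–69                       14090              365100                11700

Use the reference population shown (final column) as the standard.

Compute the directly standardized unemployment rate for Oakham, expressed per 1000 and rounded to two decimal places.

130.99

Age-specific rates per 1000 for Oakham: 277.073, 193.672, 170.333, 137.224, 81.313, 38.592.
Standard total = 55300; weights = 0.1157, 0.1320, 0.0976, 0.2242, 0.2188, 0.2116.
Standardized rate: 0.1157×277.073 + 0.1320×193.672 + 0.0976×170.333 + 0.2242×137.224 + 0.2188×81.313 + 0.2116×38.592 = 130.9920 per 1000.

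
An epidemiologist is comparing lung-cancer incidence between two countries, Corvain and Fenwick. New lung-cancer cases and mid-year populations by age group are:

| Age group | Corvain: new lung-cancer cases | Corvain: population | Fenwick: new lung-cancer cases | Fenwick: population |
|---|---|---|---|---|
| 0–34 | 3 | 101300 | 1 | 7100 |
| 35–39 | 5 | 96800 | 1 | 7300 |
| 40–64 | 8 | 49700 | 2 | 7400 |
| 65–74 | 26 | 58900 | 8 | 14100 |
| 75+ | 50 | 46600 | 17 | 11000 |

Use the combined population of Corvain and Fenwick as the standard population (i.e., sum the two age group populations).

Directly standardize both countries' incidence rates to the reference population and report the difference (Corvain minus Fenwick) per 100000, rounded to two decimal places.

Age-specific rates per 100000 for Corvain: 2.96, 5.17, 16.10, 44.14, 107.30.
For Fenwick: 14.08, 13.70, 27.03, 56.74, 154.55.
Combined standard total = 400200; weights = 0.2709, 0.2601, 0.1427, 0.1824, 0.1439.
Corvain: 0.2709×2.96 + 0.2601×5.17 + 0.1427×16.10 + 0.1824×44.14 + 0.1439×107.30 = 27.9373 per 100000.
Fenwick: 0.2709×14.08 + 0.2601×13.70 + 0.1427×27.03 + 0.1824×56.74 + 0.1439×154.55 = 43.8273 per 100000.
Difference = 27.9373 − 43.8273 = -15.8900.

-15.89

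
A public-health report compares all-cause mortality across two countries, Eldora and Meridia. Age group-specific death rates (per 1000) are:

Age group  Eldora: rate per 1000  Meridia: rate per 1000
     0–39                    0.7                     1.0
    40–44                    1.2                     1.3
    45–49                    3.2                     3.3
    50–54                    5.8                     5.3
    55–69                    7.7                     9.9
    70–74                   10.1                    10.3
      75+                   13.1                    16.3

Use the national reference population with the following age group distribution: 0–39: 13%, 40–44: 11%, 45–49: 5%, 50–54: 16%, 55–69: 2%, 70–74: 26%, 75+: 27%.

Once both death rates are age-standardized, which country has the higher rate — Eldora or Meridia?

Standard weights: 0.13, 0.11, 0.05, 0.16, 0.02, 0.26, 0.27.
Eldora: 0.1300×0.7 + 0.1100×1.2 + 0.0500×3.2 + 0.1600×5.8 + 0.0200×7.7 + 0.2600×10.1 + 0.2700×13.1 = 7.6280 per 1000.
Meridia: 0.1300×1.0 + 0.1100×1.3 + 0.0500×3.3 + 0.1600×5.3 + 0.0200×9.9 + 0.2600×10.3 + 0.2700×16.3 = 8.5630 per 1000.

Meridia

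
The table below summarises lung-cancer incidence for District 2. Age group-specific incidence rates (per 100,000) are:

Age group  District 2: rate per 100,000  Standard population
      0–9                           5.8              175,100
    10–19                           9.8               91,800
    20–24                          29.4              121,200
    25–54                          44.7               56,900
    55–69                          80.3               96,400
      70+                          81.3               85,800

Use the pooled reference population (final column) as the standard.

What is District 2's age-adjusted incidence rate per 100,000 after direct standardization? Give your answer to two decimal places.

36.25

Standard total = 627,200; weights = 0.2792, 0.1464, 0.1932, 0.0907, 0.1537, 0.1368.
Standardized rate: 0.2792×5.8 + 0.1464×9.8 + 0.1932×29.4 + 0.0907×44.7 + 0.1537×80.3 + 0.1368×81.3 = 36.2538 per 100,000.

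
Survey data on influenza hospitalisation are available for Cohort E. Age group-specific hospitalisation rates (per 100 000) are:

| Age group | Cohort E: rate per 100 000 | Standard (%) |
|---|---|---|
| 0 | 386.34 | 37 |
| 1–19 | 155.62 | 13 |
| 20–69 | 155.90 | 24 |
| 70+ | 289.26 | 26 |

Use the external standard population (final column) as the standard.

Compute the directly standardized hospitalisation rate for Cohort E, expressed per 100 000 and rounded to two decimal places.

Standard weights: 0.37, 0.13, 0.24, 0.26.
Standardized rate: 0.3700×386.34 + 0.1300×155.62 + 0.2400×155.90 + 0.2600×289.26 = 275.8000 per 100 000.

275.80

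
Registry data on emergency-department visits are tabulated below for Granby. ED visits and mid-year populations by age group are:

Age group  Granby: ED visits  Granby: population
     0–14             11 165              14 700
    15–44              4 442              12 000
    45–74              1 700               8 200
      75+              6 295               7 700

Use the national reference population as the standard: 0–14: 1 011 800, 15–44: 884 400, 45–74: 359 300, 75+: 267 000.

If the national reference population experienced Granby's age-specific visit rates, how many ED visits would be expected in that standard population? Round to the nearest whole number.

Age-specific rates per 1 000 for Granby: 759.524, 370.167, 207.317, 817.532.
Expected ED visits = Σ (standard pop × age-specific rate ÷ 1 000)
= 1 011 800×759.524/1 000 + 884 400×370.167/1 000 + 359 300×207.317/1 000 + 267 000×817.532/1 000
= 768486.19 + 327375.40 + 74489.02 + 218281.17 = 1388631.78.

1388632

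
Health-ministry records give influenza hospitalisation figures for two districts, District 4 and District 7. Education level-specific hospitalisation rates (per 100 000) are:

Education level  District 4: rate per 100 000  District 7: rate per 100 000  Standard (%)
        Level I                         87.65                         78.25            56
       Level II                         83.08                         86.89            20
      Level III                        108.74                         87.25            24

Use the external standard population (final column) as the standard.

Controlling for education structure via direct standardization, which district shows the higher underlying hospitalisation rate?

District 4

Standard weights: 0.56, 0.20, 0.24.
District 4: 0.5600×87.65 + 0.2000×83.08 + 0.2400×108.74 = 91.7976 per 100 000.
District 7: 0.5600×78.25 + 0.2000×86.89 + 0.2400×87.25 = 82.1380 per 100 000.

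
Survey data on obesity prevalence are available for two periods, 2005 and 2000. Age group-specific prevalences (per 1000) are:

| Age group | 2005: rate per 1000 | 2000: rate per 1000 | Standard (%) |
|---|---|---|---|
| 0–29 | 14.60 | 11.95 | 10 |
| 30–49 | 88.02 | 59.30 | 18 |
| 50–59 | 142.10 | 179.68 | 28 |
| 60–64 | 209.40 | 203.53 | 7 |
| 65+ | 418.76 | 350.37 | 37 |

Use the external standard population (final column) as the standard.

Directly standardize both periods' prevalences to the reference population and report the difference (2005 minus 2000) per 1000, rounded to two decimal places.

20.63

Standard weights: 0.10, 0.18, 0.28, 0.07, 0.37.
2005: 0.1000×14.60 + 0.1800×88.02 + 0.2800×142.10 + 0.0700×209.40 + 0.3700×418.76 = 226.6908 per 1000.
2000: 0.1000×11.95 + 0.1800×59.30 + 0.2800×179.68 + 0.0700×203.53 + 0.3700×350.37 = 206.0634 per 1000.
Difference = 226.6908 − 206.0634 = 20.6274.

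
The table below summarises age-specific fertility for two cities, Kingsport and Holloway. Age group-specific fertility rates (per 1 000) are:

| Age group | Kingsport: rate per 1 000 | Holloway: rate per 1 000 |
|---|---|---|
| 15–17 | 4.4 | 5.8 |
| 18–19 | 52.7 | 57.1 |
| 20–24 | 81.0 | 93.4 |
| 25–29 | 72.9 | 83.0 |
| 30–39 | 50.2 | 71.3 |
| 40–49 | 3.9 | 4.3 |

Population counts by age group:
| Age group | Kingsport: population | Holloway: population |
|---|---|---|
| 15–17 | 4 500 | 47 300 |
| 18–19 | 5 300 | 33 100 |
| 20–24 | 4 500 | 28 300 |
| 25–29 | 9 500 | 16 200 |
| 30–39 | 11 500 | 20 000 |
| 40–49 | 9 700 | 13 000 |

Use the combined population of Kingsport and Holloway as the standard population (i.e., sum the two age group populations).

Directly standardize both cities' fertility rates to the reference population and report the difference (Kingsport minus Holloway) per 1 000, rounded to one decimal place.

-7.8

Combined standard total = 202 900; weights = 0.2553, 0.1893, 0.1617, 0.1267, 0.1552, 0.1119.
Kingsport: 0.2553×4.4 + 0.1893×52.7 + 0.1617×81.0 + 0.1267×72.9 + 0.1552×50.2 + 0.1119×3.9 = 41.6548 per 1 000.
Holloway: 0.2553×5.8 + 0.1893×57.1 + 0.1617×93.4 + 0.1267×83.0 + 0.1552×71.3 + 0.1119×4.3 = 49.4493 per 1 000.
Difference = 41.6548 − 49.4493 = -7.7945.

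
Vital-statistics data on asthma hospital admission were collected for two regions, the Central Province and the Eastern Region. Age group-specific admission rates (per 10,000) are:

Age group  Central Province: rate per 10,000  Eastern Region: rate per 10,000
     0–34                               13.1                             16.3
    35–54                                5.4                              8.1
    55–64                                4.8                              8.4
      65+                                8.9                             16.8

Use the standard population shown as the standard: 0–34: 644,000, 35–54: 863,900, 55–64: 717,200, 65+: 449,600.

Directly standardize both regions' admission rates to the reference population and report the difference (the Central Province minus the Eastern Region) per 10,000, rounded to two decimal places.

-3.94

Standard total = 2,674,700; weights = 0.2408, 0.3230, 0.2681, 0.1681.
The Central Province: 0.2408×13.1 + 0.3230×5.4 + 0.2681×4.8 + 0.1681×8.9 = 7.6814 per 10,000.
The Eastern Region: 0.2408×16.3 + 0.3230×8.1 + 0.2681×8.4 + 0.1681×16.8 = 11.6172 per 10,000.
Difference = 7.6814 − 11.6172 = -3.9358.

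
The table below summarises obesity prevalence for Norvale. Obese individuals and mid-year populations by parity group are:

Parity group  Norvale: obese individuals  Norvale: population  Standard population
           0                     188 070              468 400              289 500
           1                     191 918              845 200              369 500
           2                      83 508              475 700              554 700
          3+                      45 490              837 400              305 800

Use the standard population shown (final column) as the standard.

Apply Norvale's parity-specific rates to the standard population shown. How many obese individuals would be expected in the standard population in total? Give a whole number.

314129

Parity-specific rates per 1 000 for Norvale: 401.516, 227.068, 175.548, 54.323.
Expected obese individuals = Σ (standard pop × parity-specific rate ÷ 1 000)
= 289 500×401.516/1 000 + 369 500×227.068/1 000 + 554 700×175.548/1 000 + 305 800×54.323/1 000
= 116238.82 + 83901.68 + 97376.26 + 16611.94 = 314128.71.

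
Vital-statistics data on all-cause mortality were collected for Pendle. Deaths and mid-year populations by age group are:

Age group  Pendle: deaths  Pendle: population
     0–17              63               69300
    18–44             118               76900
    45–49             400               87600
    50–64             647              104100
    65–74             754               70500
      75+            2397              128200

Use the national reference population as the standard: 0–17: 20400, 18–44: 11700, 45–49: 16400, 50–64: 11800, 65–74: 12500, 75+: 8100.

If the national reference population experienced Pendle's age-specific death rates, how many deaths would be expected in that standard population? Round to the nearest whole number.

Age-specific rates per 100000 for Pendle: 90.91, 153.45, 456.62, 621.52, 1069.50, 1869.73.
Expected deaths = Σ (standard pop × age-specific rate ÷ 100000)
= 20400×90.91/100000 + 11700×153.45/100000 + 16400×456.62/100000 + 11800×621.52/100000 + 12500×1069.50/100000 + 8100×1869.73/100000
= 18.55 + 17.95 + 74.89 + 73.34 + 133.69 + 151.45 = 469.86.

470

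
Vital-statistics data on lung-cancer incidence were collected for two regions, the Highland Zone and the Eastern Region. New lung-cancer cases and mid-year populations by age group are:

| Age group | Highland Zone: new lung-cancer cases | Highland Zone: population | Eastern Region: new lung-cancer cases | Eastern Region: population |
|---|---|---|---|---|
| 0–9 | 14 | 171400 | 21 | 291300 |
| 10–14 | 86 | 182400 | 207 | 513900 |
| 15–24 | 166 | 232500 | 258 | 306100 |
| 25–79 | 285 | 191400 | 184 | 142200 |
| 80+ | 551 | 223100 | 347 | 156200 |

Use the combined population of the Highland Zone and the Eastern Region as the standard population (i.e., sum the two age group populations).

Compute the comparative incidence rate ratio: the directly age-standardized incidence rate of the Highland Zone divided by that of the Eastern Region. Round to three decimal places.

Age-specific rates per 100000 for the Highland Zone: 8.17, 47.15, 71.40, 148.90, 246.97.
For the Eastern Region: 7.21, 40.28, 84.29, 129.40, 222.15.
Combined standard total = 2410500; weights = 0.1920, 0.2889, 0.2234, 0.1384, 0.1574.
The Highland Zone: 0.1920×8.17 + 0.2889×47.15 + 0.2234×71.40 + 0.1384×148.90 + 0.1574×246.97 = 90.6101 per 100000.
The Eastern Region: 0.1920×7.21 + 0.2889×40.28 + 0.2234×84.29 + 0.1384×129.40 + 0.1574×222.15 = 84.7158 per 100000.
Ratio = 90.6101 ÷ 84.7158 = 1.06958.

1.070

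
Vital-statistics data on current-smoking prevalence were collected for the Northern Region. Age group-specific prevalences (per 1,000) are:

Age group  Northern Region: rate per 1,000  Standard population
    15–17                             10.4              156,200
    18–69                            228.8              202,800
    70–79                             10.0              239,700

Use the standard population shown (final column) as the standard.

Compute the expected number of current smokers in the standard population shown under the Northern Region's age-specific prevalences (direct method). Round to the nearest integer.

50422

Expected current smokers = Σ (standard pop × age-specific rate ÷ 1,000)
= 156,200×10.4/1,000 + 202,800×228.8/1,000 + 239,700×10.0/1,000
= 1624.48 + 46400.64 + 2397.00 = 50422.12.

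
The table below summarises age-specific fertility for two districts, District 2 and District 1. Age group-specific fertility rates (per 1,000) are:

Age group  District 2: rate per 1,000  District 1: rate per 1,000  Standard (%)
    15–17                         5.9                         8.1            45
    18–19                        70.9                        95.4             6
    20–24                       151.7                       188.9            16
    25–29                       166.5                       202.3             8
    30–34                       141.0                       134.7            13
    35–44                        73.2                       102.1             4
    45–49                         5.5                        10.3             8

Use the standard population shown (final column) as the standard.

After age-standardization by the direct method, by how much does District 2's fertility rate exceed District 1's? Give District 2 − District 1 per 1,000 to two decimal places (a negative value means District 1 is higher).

Standard weights: 0.45, 0.06, 0.16, 0.08, 0.13, 0.04, 0.08.
District 2: 0.4500×5.9 + 0.0600×70.9 + 0.1600×151.7 + 0.0800×166.5 + 0.1300×141.0 + 0.0400×73.2 + 0.0800×5.5 = 66.1990 per 1,000.
District 1: 0.4500×8.1 + 0.0600×95.4 + 0.1600×188.9 + 0.0800×202.3 + 0.1300×134.7 + 0.0400×102.1 + 0.0800×10.3 = 78.1960 per 1,000.
Difference = 66.1990 − 78.1960 = -11.9970.

-12.00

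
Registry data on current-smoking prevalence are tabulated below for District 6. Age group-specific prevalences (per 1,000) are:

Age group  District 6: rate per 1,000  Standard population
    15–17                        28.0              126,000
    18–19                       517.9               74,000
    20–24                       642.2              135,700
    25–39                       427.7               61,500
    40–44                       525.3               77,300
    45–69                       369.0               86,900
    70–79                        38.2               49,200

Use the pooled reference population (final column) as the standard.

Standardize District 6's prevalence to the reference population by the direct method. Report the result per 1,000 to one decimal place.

376.4

Standard total = 610,600; weights = 0.2064, 0.1212, 0.2222, 0.1007, 0.1266, 0.1423, 0.0806.
Standardized rate: 0.2064×28.0 + 0.1212×517.9 + 0.2222×642.2 + 0.1007×427.7 + 0.1266×525.3 + 0.1423×369.0 + 0.0806×38.2 = 376.4394 per 1,000.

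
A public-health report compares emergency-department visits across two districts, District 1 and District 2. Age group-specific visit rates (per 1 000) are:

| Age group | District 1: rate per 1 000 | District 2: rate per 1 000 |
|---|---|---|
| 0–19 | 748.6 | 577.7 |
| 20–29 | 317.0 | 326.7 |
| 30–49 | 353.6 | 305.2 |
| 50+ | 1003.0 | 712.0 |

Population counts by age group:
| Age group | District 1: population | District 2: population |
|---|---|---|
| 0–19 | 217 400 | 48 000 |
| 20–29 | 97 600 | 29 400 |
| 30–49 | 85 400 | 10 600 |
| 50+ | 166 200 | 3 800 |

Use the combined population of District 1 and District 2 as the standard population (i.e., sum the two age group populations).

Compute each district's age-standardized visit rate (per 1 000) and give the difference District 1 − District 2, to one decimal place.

149.2

Combined standard total = 658 400; weights = 0.4031, 0.1929, 0.1458, 0.2582.
District 1: 0.4031×748.6 + 0.1929×317.0 + 0.1458×353.6 + 0.2582×1003.0 = 673.4402 per 1 000.
District 2: 0.4031×577.7 + 0.1929×326.7 + 0.1458×305.2 + 0.2582×712.0 = 524.2279 per 1 000.
Difference = 673.4402 − 524.2279 = 149.2123.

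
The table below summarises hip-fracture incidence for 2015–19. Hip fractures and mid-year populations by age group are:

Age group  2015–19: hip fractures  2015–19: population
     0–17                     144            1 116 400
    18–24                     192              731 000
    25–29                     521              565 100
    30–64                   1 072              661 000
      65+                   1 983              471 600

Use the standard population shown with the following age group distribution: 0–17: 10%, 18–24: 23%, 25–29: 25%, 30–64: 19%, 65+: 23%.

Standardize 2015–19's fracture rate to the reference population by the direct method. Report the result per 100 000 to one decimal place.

Age-specific rates per 100 000 for 2015–19: 12.90, 26.27, 92.20, 162.18, 420.48.
Standard weights: 0.10, 0.23, 0.25, 0.19, 0.23.
Standardized rate: 0.1000×12.90 + 0.2300×26.27 + 0.2500×92.20 + 0.1900×162.18 + 0.2300×420.48 = 157.9050 per 100 000.

157.9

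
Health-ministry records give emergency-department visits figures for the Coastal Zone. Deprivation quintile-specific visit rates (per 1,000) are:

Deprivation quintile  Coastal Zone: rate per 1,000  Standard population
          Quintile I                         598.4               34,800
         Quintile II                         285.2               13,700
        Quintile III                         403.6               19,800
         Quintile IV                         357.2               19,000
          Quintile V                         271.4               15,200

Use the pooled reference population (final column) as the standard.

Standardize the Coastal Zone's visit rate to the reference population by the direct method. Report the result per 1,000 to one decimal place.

425.7

Standard total = 102,500; weights = 0.3395, 0.1337, 0.1932, 0.1854, 0.1483.
Standardized rate: 0.3395×598.4 + 0.1337×285.2 + 0.1932×403.6 + 0.1854×357.2 + 0.1483×271.4 = 425.7065 per 1,000.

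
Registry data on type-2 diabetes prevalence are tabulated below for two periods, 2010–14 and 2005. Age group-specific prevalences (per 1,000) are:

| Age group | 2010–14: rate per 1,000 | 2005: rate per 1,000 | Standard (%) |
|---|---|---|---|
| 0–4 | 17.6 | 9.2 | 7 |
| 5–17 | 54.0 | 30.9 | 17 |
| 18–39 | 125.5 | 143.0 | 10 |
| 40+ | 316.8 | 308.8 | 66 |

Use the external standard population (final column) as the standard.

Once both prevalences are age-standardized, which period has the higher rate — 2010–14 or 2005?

2010–14

Standard weights: 0.07, 0.17, 0.10, 0.66.
2010–14: 0.0700×17.6 + 0.1700×54.0 + 0.1000×125.5 + 0.6600×316.8 = 232.0500 per 1,000.
2005: 0.0700×9.2 + 0.1700×30.9 + 0.1000×143.0 + 0.6600×308.8 = 224.0050 per 1,000.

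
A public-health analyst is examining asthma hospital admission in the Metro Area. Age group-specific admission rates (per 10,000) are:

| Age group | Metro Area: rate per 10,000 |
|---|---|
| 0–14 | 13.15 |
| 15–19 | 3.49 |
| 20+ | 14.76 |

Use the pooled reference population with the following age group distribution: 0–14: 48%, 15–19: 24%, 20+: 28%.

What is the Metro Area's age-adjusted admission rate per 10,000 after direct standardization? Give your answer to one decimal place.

11.3

Standard weights: 0.48, 0.24, 0.28.
Standardized rate: 0.4800×13.15 + 0.2400×3.49 + 0.2800×14.76 = 11.2824 per 10,000.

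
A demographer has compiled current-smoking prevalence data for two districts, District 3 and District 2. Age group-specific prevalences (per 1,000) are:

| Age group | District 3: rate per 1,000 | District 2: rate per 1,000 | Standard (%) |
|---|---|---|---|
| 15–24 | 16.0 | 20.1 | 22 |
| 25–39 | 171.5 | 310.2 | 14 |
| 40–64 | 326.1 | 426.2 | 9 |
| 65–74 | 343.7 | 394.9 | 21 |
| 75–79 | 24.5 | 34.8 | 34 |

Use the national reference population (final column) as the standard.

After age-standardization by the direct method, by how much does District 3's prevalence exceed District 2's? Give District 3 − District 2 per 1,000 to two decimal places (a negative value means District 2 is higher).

-43.58

Standard weights: 0.22, 0.14, 0.09, 0.21, 0.34.
District 3: 0.2200×16.0 + 0.1400×171.5 + 0.0900×326.1 + 0.2100×343.7 + 0.3400×24.5 = 137.3860 per 1,000.
District 2: 0.2200×20.1 + 0.1400×310.2 + 0.0900×426.2 + 0.2100×394.9 + 0.3400×34.8 = 180.9690 per 1,000.
Difference = 137.3860 − 180.9690 = -43.5830.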